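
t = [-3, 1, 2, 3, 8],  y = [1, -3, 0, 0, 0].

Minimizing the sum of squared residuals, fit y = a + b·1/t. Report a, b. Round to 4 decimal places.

From the data, Σ1 = 5, Σ1/t = 13/8, Σ1/t·1/t = 857/576.
Moment sums: Σy = -2, Σ1/t·y = -10/3.
Normal equations: [[5, 13/8]; [13/8, 857/576]]·[a, b]ᵀ = [-2, -10/3]ᵀ.
Determinant 5·(857/576) − (13/8)² = 691/144.
a = ((-2)·(857/576) − (13/8)·(-10/3))/(691/144) = 703/1382; b = (5·(-10/3) − (13/8)·(-2))/(691/144) = -1932/691.

a = 0.5087, b = -2.7959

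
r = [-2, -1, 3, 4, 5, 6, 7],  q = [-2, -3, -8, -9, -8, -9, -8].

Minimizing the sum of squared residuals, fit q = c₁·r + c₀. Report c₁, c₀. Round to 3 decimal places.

c₁ = -0.780, c₀ = -4.262

Compute the Gram sums: Σr·r = 140, Σr = 22, Σ1 = 7.
Moment sums: Σr·q = -203, Σq = -47.
Eliminating c₀: 7·(row 1) − 22·(row 2) gives 496·c₁ = 7·(-203) − 22·(-47) = -387, so c₁ = -387/496.
Then c₀ = ((-47) − 22·(-387/496))/7 = -1057/248.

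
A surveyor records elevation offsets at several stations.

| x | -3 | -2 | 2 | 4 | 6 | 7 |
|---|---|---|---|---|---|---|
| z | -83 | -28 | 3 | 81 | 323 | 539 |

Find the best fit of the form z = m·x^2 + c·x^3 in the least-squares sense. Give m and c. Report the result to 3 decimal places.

From the data, Σx^2·x^2 = 4066, Σx^2·x^3 = 25364, Σx^3·x^3 = 169258.
Moment sums: Σx^2·z = 38488, Σx^3·z = 262318.
Normal equations: [[4066, 25364]; [25364, 169258]]·[m, c]ᵀ = [38488, 262318]ᵀ.
Δ = 4066·169258 − 25364² = 44870532.
m = (38488·169258 − 25364·262318)/44870532 = -34757962/11217633; c = (4066·262318 − 25364·38488)/44870532 = 22593839/11217633.

m = -3.099, c = 2.014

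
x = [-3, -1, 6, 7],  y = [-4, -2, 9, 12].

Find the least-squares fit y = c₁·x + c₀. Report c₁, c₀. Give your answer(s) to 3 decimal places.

From the data, Σx·x = 95, Σx = 9, Σ1 = 4.
Right-hand side: Σx·y = 152, Σy = 15.
So AᵀA·[c₁, c₀]ᵀ = Aᵀy: [[95, 9]; [9, 4]]·[c₁, c₀]ᵀ = [152, 15]ᵀ.
Eliminating c₀: 4·(row 1) − 9·(row 2) gives 299·c₁ = 4·152 − 9·15 = 473, so c₁ = 473/299.
Then c₀ = (15 − 9·(473/299))/4 = 57/299.

c₁ = 1.582, c₀ = 0.191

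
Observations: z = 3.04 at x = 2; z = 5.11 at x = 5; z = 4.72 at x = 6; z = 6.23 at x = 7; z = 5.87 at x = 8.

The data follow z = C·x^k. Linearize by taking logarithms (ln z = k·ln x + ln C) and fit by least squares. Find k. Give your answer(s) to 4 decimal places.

Let Y = ln z. Fitting Y = k·ln x + ln C by least squares:
Over the data: Σln x = 8.1197, Σ(ln x)² = 14.3918, Σln z = 7.8941, Σln x·ln z = 13.4166.
Normal system: [[14.3918, 8.1197]; [8.1197, 5]]·[k, ln C]ᵀ = [13.4166, 7.8941]ᵀ.
Slope k = (n·Σln x·ln z − Σln x·Σln z)/(n·Σ(ln x)² − (Σln x)²) = (5·13.4166 − 8.1197·7.8941)/6.0295 = 0.49510; ln C = (Σln z − k·Σln x)/n = 0.77480.

k = 0.4951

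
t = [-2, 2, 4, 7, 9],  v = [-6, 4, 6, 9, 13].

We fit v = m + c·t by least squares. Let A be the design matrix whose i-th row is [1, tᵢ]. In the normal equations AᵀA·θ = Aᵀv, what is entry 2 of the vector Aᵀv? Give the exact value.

Entry 2 ↔ basis t, so (Aᵀv)_{2} = Σᵢ (t)·vᵢ = (-2)·(-6) + (2)·(4) + (4)·(6) + (7)·(9) + (9)·(13) = 224.

224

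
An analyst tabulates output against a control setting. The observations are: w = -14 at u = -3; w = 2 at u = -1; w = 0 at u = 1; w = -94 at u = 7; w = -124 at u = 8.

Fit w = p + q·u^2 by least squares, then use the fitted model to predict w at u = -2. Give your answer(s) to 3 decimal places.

Sums needed: Σ1 = 5, Σu^2 = 124, Σu^2·u^2 = 6580.
And Σw = -230, Σu^2·w = -12666.
So XᵀX·[p, q]ᵀ = Xᵀw: [[5, 124]; [124, 6580]]·[p, q]ᵀ = [-230, -12666]ᵀ.
Δ = 5·6580 − 124² = 17524.
p = ((-230)·6580 − 124·(-12666))/17524 = 14296/4381; q = (5·(-12666) − 124·(-230))/17524 = -17405/8762.
At u = -2: ŵ = (14296/4381)·(1) + (-17405/8762)·(4) = -1578/337.

ŵ = -4.682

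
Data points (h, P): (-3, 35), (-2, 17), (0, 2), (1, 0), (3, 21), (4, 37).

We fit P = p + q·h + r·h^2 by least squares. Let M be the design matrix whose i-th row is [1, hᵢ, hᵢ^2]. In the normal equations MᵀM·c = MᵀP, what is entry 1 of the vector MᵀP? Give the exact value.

Entry 1 ↔ basis 1, so (MᵀP)_{1} = Σᵢ Pᵢ = (1)·(35) + (1)·(17) + (1)·(2) + (1)·(0) + (1)·(21) + (1)·(37) = 112.

112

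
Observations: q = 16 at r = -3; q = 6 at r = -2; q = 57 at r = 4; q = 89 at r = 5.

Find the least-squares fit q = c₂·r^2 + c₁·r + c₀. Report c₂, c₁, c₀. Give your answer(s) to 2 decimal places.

c₂ = 3.00, c₁ = 2.90, c₀ = -1.40

Setting ∂/∂c₂ … = 0 gives: 978·c₂ + 154·c₁ + 54·c₀ = 3305;  154·c₂ + 54·c₁ + 4·c₀ = 613;  54·c₂ + 4·c₁ + 4·c₀ = 168.
(Σr^2·r^2 = 978, Σr^2·r = 154, Σr^2 = 54, Σr·r = 54, Σr = 4, Σ1 = 4, Σr^2·q = 3305, Σr·q = 613, Σq = 168.)
Row-reducing yields c₂ = 3, c₁ = 29/10, c₀ = -7/5.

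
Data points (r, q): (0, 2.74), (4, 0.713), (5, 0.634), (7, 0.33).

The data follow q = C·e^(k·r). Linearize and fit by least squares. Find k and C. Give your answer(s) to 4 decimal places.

k = -0.3005, C = 2.6602

Linearized form: ln q = k·r + ln C. From the 4 transformed points,
Σr = 16.0000, Σ(r)² = 90.0000, Σln q = -0.8947, Σr·ln q = -11.3923.
Normal system: [[90.0000, 16.0000]; [16.0000, 4]]·[k, ln C]ᵀ = [-11.3923, -0.8947]ᵀ.
Slope k = (n·Σr·ln q − Σr·Σln q)/(n·Σ(r)² − (Σr)²) = (4·-11.3923 − 16.0000·-0.8947)/104.0000 = -0.30052; ln C = (Σln q − k·Σr)/n = 0.97841, so C = exp(0.97841) = 2.66022.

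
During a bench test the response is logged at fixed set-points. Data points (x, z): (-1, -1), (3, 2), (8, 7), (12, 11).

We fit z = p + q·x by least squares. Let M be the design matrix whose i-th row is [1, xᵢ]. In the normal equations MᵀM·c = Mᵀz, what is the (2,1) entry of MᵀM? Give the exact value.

22

Row 2 ↔ basis x, column 1 ↔ basis 1, so (MᵀM)_{2,1} = Σᵢ x = (-1)·(1) + (3)·(1) + (8)·(1) + (12)·(1) = 22.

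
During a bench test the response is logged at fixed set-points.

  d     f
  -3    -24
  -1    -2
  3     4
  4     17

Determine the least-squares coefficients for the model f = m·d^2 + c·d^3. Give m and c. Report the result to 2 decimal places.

Sums needed: Σd^2·d^2 = 419, Σd^2·d^3 = 1023, Σd^3·d^3 = 5555.
And Σd^2·f = 90, Σd^3·f = 1846.
Determinant 419·5555 − 1023² = 1281016.
m = (90·5555 − 1023·1846)/1281016 = -31557/29114; c = (419·1846 − 1023·90)/1281016 = 170351/320254.

m = -1.08, c = 0.53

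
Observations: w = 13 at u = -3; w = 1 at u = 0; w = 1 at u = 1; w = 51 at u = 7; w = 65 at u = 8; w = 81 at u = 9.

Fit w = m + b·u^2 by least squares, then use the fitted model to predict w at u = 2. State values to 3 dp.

ŵ = 5.691

The normal system AᵀA·[m, b]ᵀ = Aᵀw is [[6, 204]; [204, 13140]]·[m, b]ᵀ = [212, 13338]ᵀ.
Δ = 6·13140 − 204² = 37224.
m = (212·13140 − 204·13338)/37224 = 899/517; b = (6·13338 − 204·212)/37224 = 3065/3102.
At u = 2: ŵ = (899/517)·(1) + (3065/3102)·(4) = 8827/1551.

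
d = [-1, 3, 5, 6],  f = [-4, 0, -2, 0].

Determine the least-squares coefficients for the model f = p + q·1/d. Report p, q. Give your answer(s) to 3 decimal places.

p = -1.296, q = 2.724

Setting ∂/∂p … = 0 gives: 4·p + (-3/10)·q = -6;  (-3/10)·p + (1061/900)·q = 18/5.
(Σ1 = 4, Σ1/d = -3/10, Σ1/d·1/d = 1061/900, Σf = -6, Σ1/d·f = 18/5.)
Determinant 4·(1061/900) − (-3/10)² = 4163/900.
p = ((-6)·(1061/900) − (-3/10)·(18/5))/(4163/900) = -5394/4163; q = (4·(18/5) − (-3/10)·(-6))/(4163/900) = 11340/4163.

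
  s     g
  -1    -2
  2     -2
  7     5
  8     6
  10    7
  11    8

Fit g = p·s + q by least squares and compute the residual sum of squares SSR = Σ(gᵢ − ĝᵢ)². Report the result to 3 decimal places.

SSR = 4.992

Compute the Gram sums: Σs·s = 339, Σs = 37, Σ1 = 6.
Moment sums: Σs·g = 239, Σg = 22.
Normal equations: [[339, 37]; [37, 6]]·[p, q]ᵀ = [239, 22]ᵀ.
Determinant 339·6 − 37² = 665.
p = (239·6 − 37·22)/665 = 124/133; q = (339·22 − 37·239)/665 = -277/133.
Residuals: 135/133, -237/133, 74/133, 83/133, -32/133, -23/133; SSR = 664/133.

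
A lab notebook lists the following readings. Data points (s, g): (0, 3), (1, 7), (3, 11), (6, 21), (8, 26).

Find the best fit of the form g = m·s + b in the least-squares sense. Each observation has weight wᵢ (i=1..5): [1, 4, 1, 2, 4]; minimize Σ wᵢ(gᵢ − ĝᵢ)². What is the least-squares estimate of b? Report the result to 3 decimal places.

The normal equations are: 341·m + 51·b = 1145;  51·m + 12·b = 188.
det = 341·12 − 51² = 1491.
m = (1145·12 − 51·188)/1491 = 1384/497; b = (341·188 − 51·1145)/1491 = 5713/1491.

b = 3.832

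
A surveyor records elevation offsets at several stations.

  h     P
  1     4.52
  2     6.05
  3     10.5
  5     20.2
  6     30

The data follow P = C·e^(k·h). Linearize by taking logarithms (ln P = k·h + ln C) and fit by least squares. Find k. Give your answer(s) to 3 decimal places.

k = 0.382

With ln Pᵢ as the transformed response and hᵢ as the regressor:
Over the data: Σh = 17.0000, Σ(h)² = 75.0000, Σln P = 12.0668, Σh·ln P = 47.5984.
Normal system: [[75.0000, 17.0000]; [17.0000, 5]]·[k, ln C]ᵀ = [47.5984, 12.0668]ᵀ.
Solving (det = 86.0000): k = 0.38204, ln C = 1.11442.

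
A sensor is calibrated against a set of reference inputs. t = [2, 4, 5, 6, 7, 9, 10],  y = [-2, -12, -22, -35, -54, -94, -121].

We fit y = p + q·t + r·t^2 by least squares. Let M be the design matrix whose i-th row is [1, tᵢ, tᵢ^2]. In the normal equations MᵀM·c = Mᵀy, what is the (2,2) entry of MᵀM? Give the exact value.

Row 2 ↔ basis t, column 2 ↔ basis t, so (MᵀM)_{2,2} = Σᵢ (t)·(t) = (2)·(2) + (4)·(4) + (5)·(5) + (6)·(6) + (7)·(7) + (9)·(9) + (10)·(10) = 311.

311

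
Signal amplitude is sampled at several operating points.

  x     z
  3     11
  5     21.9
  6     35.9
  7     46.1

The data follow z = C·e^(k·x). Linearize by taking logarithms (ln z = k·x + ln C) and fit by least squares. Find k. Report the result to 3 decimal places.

With ln zᵢ as the transformed response and xᵢ as the regressor:
Σx = 21.0000, Σ(x)² = 119.0000, Σln z = 12.8959, Σx·ln z = 70.9262.
Normal system: [[119.0000, 21.0000]; [21.0000, 4]]·[k, ln C]ᵀ = [70.9262, 12.8959]ᵀ.
Slope k = (n·Σx·ln z − Σx·Σln z)/(n·Σ(x)² − (Σx)²) = (4·70.9262 − 21.0000·12.8959)/35.0000 = 0.36830; ln C = (Σln z − k·Σx)/n = 1.29043.

k = 0.368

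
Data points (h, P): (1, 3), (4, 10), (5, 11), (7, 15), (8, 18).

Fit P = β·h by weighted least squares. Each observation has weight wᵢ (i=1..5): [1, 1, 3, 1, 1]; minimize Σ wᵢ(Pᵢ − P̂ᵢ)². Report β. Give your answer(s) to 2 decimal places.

Entries of AᵀWA: Σwᵢ·h·h = 205.
And Σwᵢ·h·P = 457.
So AᵀWA·[β]ᵀ = AᵀWP: [[205]]·[β]ᵀ = [457]ᵀ.
Hence β = 457 / 205 ≈ 2.22927.

β = 2.23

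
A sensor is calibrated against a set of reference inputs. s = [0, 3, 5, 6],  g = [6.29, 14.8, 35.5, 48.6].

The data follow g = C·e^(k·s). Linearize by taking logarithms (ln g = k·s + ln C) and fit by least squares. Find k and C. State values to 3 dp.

k = 0.347, C = 5.950

Let Y = ln g. Fitting Y = k·s + ln C by least squares:
AᵀA = [[70.0000, 14.0000]; [14.0000, 4]], rhs = [49.2333, 11.9867]ᵀ  (here Σs = 14.0000, Σ(s)² = 70.0000, Σln g = 11.9867, Σs·ln g = 49.2333).
Δ = 70.0000·4 − (14.0000)² = 84.0000; k = (49.2333·4 − 14.0000·11.9867)/84.0000 = 0.34665, ln C = (70.0000·11.9867 − 14.0000·49.2333)/84.0000 = 1.78341, so C = exp(1.78341) = 5.95009.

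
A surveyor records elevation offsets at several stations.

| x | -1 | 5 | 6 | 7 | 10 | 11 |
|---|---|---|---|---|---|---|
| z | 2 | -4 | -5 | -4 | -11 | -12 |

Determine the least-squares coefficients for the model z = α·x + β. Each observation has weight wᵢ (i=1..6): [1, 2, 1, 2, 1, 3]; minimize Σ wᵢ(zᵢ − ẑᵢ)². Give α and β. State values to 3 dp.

α = -1.225, β = 2.222

From the data, Σwᵢ·x·x = 648, Σwᵢ·x = 72, Σwᵢ·1 = 10.
Right-hand side: Σwᵢ·x·z = -634, Σwᵢ·z = -66.
Normal equations: [[648, 72]; [72, 10]]·[α, β]ᵀ = [-634, -66]ᵀ.
det = 648·10 − 72² = 1296.
α = ((-634)·10 − 72·(-66))/1296 = -397/324; β = (648·(-66) − 72·(-634))/1296 = 20/9.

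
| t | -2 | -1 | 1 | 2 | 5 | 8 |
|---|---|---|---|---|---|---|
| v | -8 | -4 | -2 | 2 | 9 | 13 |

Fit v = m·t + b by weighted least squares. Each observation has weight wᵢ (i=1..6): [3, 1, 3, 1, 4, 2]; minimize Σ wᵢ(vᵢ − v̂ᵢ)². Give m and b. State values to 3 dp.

XᵀWX·[m, b]ᵀ = XᵀWv reads: 248·m + 34·b = 438;  34·m + 14·b = 30.
(Σwᵢ·t·t = 248, Σwᵢ·t = 34, Σwᵢ·1 = 14, Σwᵢ·t·v = 438, Σwᵢ·v = 30.)
Eliminating b: 14·(row 1) − 34·(row 2) gives 2316·m = 14·438 − 34·30 = 5112, so m = 426/193.
Then b = (30 − 34·(426/193))/14 = -621/193.

m = 2.207, b = -3.218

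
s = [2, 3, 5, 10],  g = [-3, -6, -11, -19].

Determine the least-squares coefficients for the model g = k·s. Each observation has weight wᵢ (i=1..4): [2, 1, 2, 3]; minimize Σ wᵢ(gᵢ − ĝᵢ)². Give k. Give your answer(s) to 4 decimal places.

The normal equations are: 367·k = -710.
Hence k = -710 / 367 ≈ -1.9346.

k = -1.9346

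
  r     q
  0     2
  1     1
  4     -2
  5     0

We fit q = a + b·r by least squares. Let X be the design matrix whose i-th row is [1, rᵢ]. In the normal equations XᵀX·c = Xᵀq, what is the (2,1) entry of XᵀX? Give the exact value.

Row 2 ↔ basis r, column 1 ↔ basis 1, so (XᵀX)_{2,1} = Σᵢ r = (0)·(1) + (1)·(1) + (4)·(1) + (5)·(1) = 10.

10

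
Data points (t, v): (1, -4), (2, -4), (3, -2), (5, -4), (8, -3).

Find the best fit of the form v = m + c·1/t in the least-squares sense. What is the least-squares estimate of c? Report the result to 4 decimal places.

c = -1.0377

The normal system AᵀA·[m, c]ᵀ = Aᵀv is [[5, 259/120]; [259/120, 20401/14400]]·[m, c]ᵀ = [-17, -941/120]ᵀ.
det = 5·(20401/14400) − (259/120)² = 8731/3600.
m = ((-17)·(20401/14400) − (259/120)·(-941/120))/(8731/3600) = -51549/17462; c = (5·(-941/120) − (259/120)·(-17))/(8731/3600) = -9060/8731.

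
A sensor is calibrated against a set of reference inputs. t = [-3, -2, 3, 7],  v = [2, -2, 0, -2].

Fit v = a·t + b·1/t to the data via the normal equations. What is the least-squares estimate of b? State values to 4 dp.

b = 3.5507

Entries of XᵀX: Σt·t = 71, Σt·1/t = 4, Σ1/t·1/t = 869/1764.
Right-hand side: Σt·v = -16, Σ1/t·v = 1/21.
XᵀX·[a, b]ᵀ = Xᵀv becomes [[71, 4]; [4, 869/1764]]·[a, b]ᵀ = [-16, 1/21]ᵀ.
Eliminating b: (869/1764)·(row 1) − 4·(row 2) gives (33475/1764)·a = (869/1764)·(-16) − 4·(1/21) = -3560/441, so a = -2848/6695.
Then b = ((1/21) − 4·(-2848/6695))/(869/1764) = 23772/6695.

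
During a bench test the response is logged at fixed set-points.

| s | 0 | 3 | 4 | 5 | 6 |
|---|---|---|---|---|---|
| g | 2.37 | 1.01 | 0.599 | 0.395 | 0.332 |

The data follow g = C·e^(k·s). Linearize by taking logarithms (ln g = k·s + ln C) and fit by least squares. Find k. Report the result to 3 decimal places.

k = -0.343

Linearized form: ln g = k·s + ln C. From the 5 transformed points,
Σs = 18.0000, Σ(s)² = 86.0000, Σln g = -1.6711, Σs·ln g = -13.2802.
Equations: 86.0000·k + 18.0000·ln C = -13.2802;  18.0000·k + 5·ln C = -1.6711.
Solving (det = 106.0000): k = -0.34265, ln C = 0.89929.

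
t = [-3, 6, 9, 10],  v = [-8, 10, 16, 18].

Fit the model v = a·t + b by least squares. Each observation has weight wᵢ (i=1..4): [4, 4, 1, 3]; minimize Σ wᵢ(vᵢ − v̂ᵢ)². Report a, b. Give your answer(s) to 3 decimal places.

a = 2.000, b = -2.000

Normal-equation sums: Σwᵢ·t·t = 561, Σwᵢ·t = 51, Σwᵢ·1 = 12.
And Σwᵢ·t·v = 1020, Σwᵢ·v = 78.
XᵀWX·[a, b]ᵀ = XᵀWv becomes [[561, 51]; [51, 12]]·[a, b]ᵀ = [1020, 78]ᵀ.
det = 561·12 − 51² = 4131.
a = (1020·12 − 51·78)/4131 = 2; b = (561·78 − 51·1020)/4131 = -2.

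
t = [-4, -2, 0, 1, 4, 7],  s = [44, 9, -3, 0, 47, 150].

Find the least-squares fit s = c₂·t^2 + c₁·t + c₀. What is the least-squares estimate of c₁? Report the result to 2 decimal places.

Compute the Gram sums: Σt^2·t^2 = 2930, Σt^2·t = 336, Σt^2 = 86, Σt·t = 86, Σt = 6, Σ1 = 6.
And Σt^2·s = 8842, Σt·s = 1044, Σs = 247.
Solving the 3×3 system (Gaussian elimination) gives c₂ = 67465/21986, c₁ = 41037/109930, c₀ = -350577/109930.

c₁ = 0.37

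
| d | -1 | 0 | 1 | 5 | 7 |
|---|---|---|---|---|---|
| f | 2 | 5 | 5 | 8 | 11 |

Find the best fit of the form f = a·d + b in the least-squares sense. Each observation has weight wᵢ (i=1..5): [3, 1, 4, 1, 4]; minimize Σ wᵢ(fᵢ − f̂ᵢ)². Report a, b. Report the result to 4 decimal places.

With design matrix M, MᵀWM = [[228, 34]; [34, 13]] and MᵀWf = [362, 83]ᵀ.
Eliminating b: 13·(row 1) − 34·(row 2) gives 1808·a = 13·362 − 34·83 = 1884, so a = 471/452.
Then b = (83 − 34·(471/452))/13 = 827/226.

a = 1.0420, b = 3.6593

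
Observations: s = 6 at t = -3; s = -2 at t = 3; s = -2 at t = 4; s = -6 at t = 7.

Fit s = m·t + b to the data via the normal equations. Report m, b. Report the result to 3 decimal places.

m = -1.194, b = 2.284

The normal equations are: 83·m + 11·b = -74;  11·m + 4·b = -4.
(Σt·t = 83, Σt = 11, Σ1 = 4, Σt·s = -74, Σs = -4.)
Eliminating b: 4·(row 1) − 11·(row 2) gives 211·m = 4·(-74) − 11·(-4) = -252, so m = -252/211.
Then b = ((-4) − 11·(-252/211))/4 = 482/211.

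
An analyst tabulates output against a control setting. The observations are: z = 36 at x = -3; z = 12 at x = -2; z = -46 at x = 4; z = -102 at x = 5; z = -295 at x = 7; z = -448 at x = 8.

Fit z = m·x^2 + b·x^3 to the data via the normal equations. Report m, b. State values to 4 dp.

m = 0.9855, b = -0.9992

MᵀM·[m, b]ᵀ = Mᵀz reads: 7475·m + 53449·b = -46041;  53449·m + 400307·b = -347323.
(Σx^2·x^2 = 7475, Σx^2·x^3 = 53449, Σx^3·x^3 = 400307, Σx^2·z = -46041, Σx^3·z = -347323.)
Δ = 7475·400307 − 53449² = 135499224.
m = ((-46041)·400307 − 53449·(-347323))/135499224 = 16691555/16937403; b = (7475·(-347323) − 53449·(-46041))/135499224 = -16924252/16937403.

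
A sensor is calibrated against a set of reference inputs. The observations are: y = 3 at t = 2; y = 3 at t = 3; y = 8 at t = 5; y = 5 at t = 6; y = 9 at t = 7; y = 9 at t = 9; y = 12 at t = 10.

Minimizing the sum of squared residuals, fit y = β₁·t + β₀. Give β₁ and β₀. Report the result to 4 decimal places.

The normal equations are: 304·β₁ + 42·β₀ = 349;  42·β₁ + 7·β₀ = 49.
(Σt·t = 304, Σt = 42, Σ1 = 7, Σt·y = 349, Σy = 49.)
det = 304·7 − 42² = 364.
β₁ = (349·7 − 42·49)/364 = 55/52; β₀ = (304·49 − 42·349)/364 = 17/26.

β₁ = 1.0577, β₀ = 0.6538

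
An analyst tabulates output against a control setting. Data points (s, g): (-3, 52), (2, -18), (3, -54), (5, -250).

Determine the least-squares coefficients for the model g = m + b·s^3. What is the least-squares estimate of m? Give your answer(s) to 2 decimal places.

m = -1.45

Entries of XᵀX: Σ1 = 4, Σs^3 = 133, Σs^3·s^3 = 17147.
Right-hand side: Σg = -270, Σs^3·g = -34256.
So XᵀX·[m, b]ᵀ = Xᵀg: [[4, 133]; [133, 17147]]·[m, b]ᵀ = [-270, -34256]ᵀ.
Δ = 4·17147 − 133² = 50899.
m = ((-270)·17147 − 133·(-34256))/50899 = -73642/50899; b = (4·(-34256) − 133·(-270))/50899 = -101114/50899.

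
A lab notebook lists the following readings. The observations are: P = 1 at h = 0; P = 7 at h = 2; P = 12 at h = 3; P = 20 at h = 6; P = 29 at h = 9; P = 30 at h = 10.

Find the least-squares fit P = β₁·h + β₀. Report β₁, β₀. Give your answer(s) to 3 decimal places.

β₁ = 2.950, β₀ = 1.750

Normal-equation sums: Σh·h = 230, Σh = 30, Σ1 = 6.
Moment sums: Σh·P = 731, ΣP = 99.
MᵀM·[β₁, β₀]ᵀ = MᵀP becomes [[230, 30]; [30, 6]]·[β₁, β₀]ᵀ = [731, 99]ᵀ.
Determinant 230·6 − 30² = 480.
β₁ = (731·6 − 30·99)/480 = 59/20; β₀ = (230·99 − 30·731)/480 = 7/4.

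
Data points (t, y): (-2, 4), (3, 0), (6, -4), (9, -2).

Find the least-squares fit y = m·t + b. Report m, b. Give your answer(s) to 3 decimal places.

Sums needed: Σt·t = 130, Σt = 16, Σ1 = 4.
And Σt·y = -50, Σy = -2.
So MᵀM·[m, b]ᵀ = Mᵀy: [[130, 16]; [16, 4]]·[m, b]ᵀ = [-50, -2]ᵀ.
Determinant 130·4 − 16² = 264.
m = ((-50)·4 − 16·(-2))/264 = -7/11; b = (130·(-2) − 16·(-50))/264 = 45/22.

m = -0.636, b = 2.045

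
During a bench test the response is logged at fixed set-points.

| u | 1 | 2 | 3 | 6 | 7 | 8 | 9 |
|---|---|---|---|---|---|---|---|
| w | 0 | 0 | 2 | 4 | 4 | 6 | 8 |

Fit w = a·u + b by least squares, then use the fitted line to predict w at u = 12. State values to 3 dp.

ŵ = 9.786

The normal equations are: 244·a + 36·b = 178;  36·a + 7·b = 24.
Eliminating b: 7·(row 1) − 36·(row 2) gives 412·a = 7·178 − 36·24 = 382, so a = 191/206.
Then b = (24 − 36·(191/206))/7 = -138/103.
At u = 12: ŵ = (191/206)·(12) + (-138/103)·(1) = 1008/103.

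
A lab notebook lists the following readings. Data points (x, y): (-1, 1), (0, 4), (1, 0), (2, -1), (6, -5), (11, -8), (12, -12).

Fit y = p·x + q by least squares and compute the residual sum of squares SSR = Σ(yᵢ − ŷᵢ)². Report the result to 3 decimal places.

Normal-equation sums: Σx·x = 307, Σx = 31, Σ1 = 7.
Moment sums: Σx·y = -265, Σy = -21.
MᵀM·[p, q]ᵀ = Mᵀy becomes [[307, 31]; [31, 7]]·[p, q]ᵀ = [-265, -21]ᵀ.
Δ = 307·7 − 31² = 1188.
p = ((-265)·7 − 31·(-21))/1188 = -301/297; q = (307·(-21) − 31·(-265))/1188 = 442/297.
Residuals: -446/297, 746/297, -47/99, -137/297, -11/27, 493/297, -394/297; SSR = 4064/297.

SSR = 13.684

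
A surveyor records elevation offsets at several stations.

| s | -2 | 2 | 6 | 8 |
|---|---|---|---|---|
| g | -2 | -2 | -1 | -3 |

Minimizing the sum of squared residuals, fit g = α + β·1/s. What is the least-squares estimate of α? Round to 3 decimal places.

α = -2.006

The normal equations are: 4·α + (7/24)·β = -8;  (7/24)·α + (313/576)·β = -13/24.
(Σ1 = 4, Σ1/s = 7/24, Σ1/s·1/s = 313/576, Σg = -8, Σ1/s·g = -13/24.)
det = 4·(313/576) − (7/24)² = 401/192.
α = ((-8)·(313/576) − (7/24)·(-13/24))/(401/192) = -2413/1203; β = (4·(-13/24) − (7/24)·(-8))/(401/192) = 32/401.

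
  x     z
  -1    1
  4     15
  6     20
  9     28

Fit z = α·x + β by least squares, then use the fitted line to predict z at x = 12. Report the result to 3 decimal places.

ẑ = 36.236

Compute the Gram sums: Σx·x = 134, Σx = 18, Σ1 = 4.
Moment sums: Σx·z = 431, Σz = 64.
Normal equations: [[134, 18]; [18, 4]]·[α, β]ᵀ = [431, 64]ᵀ.
Δ = 134·4 − 18² = 212.
α = (431·4 − 18·64)/212 = 143/53; β = (134·64 − 18·431)/212 = 409/106.
At x = 12: ẑ = (143/53)·(12) + (409/106)·(1) = 3841/106.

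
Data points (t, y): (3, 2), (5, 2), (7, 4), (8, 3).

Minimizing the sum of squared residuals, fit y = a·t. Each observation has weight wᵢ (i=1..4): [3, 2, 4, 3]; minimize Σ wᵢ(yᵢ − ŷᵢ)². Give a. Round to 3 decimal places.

MᵀWM·[a]ᵀ = MᵀWy reads: 465·a = 222.
Hence a = 222 / 465 ≈ 0.477419.

a = 0.477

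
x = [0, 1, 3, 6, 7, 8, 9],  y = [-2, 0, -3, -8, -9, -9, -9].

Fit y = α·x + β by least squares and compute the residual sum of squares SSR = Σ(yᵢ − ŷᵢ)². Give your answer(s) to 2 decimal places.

SSR = 8.66

MᵀM·[α, β]ᵀ = Mᵀy reads: 240·α + 34·β = -273;  34·α + 7·β = -40.
(Σx·x = 240, Σx = 34, Σ1 = 7, Σx·y = -273, Σy = -40.)
Eliminating β: 7·(row 1) − 34·(row 2) gives 524·α = 7·(-273) − 34·(-40) = -551, so α = -551/524.
Then β = ((-40) − 34·(-551/524))/7 = -159/262.
Residuals: -365/262, 869/524, 399/524, -142/131, -541/524, 5/262, 561/524; SSR = 4537/524.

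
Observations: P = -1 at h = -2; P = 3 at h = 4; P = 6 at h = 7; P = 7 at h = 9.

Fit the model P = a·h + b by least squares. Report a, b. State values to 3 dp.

Entries of AᵀA: Σh·h = 150, Σh = 18, Σ1 = 4.
Moment sums: Σh·P = 119, ΣP = 15.
Determinant 150·4 − 18² = 276.
a = (119·4 − 18·15)/276 = 103/138; b = (150·15 − 18·119)/276 = 9/23.

a = 0.746, b = 0.391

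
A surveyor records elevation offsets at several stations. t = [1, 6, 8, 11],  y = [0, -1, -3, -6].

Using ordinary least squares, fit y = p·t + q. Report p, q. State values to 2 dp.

Entries of AᵀA: Σt·t = 222, Σt = 26, Σ1 = 4.
Right-hand side: Σt·y = -96, Σy = -10.
AᵀA·[p, q]ᵀ = Aᵀy becomes [[222, 26]; [26, 4]]·[p, q]ᵀ = [-96, -10]ᵀ.
Determinant 222·4 − 26² = 212.
p = ((-96)·4 − 26·(-10))/212 = -31/53; q = (222·(-10) − 26·(-96))/212 = 69/53.

p = -0.58, q = 1.30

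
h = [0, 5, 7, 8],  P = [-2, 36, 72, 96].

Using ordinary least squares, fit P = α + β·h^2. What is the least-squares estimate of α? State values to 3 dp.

α = -2.149

Sums needed: Σ1 = 4, Σh^2 = 138, Σh^2·h^2 = 7122.
Moment sums: ΣP = 202, Σh^2·P = 10572.
XᵀX·[α, β]ᵀ = XᵀP becomes [[4, 138]; [138, 7122]]·[α, β]ᵀ = [202, 10572]ᵀ.
Eliminating β: 7122·(row 1) − 138·(row 2) gives 9444·α = 7122·202 − 138·10572 = -20292, so α = -1691/787.
Then β = (10572 − 138·(-1691/787))/7122 = 1201/787.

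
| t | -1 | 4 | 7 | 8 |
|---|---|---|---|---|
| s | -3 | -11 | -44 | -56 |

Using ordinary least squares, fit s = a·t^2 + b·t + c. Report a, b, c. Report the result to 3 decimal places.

Setting ∂/∂a … = 0 gives: 6754·a + 918·b + 130·c = -5919;  918·a + 130·b + 18·c = -797;  130·a + 18·b + 4·c = -114.
(Σt^2·t^2 = 6754, Σt^2·t = 918, Σt^2 = 130, Σt·t = 130, Σt = 18, Σ1 = 4, Σt^2·s = -5919, Σt·s = -797, Σs = -114.)
Inverting the 3×3 Gram matrix, [a, b, c]ᵀ = [-773/724, 1057/724, -67/181]ᵀ.

a = -1.068, b = 1.460, c = -0.370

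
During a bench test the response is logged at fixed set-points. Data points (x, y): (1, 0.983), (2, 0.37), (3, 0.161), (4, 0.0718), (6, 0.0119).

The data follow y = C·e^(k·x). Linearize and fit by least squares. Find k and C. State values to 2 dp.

Linearized form: ln y = k·x + ln C. From the 5 transformed points,
Σx = 16.0000, Σ(x)² = 66.0000, Σln y = -9.9028, Σx·ln y = -44.6075.
Equations: 66.0000·k + 16.0000·ln C = -44.6075;  16.0000·k + 5·ln C = -9.9028.
Slope k = (n·Σx·ln y − Σx·Σln y)/(n·Σ(x)² − (Σx)²) = (5·-44.6075 − 16.0000·-9.9028)/74.0000 = -0.87287; ln C = (Σln y − k·Σx)/n = 0.81260, so C = exp(0.81260) = 2.25377.

k = -0.87, C = 2.25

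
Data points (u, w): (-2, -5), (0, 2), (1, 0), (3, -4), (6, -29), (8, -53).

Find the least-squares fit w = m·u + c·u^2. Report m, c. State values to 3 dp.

m = 0.995, c = -0.954

Entries of MᵀM: Σu·u = 114, Σu·u^2 = 748, Σu^2·u^2 = 5490.
Moment sums: Σu·w = -600, Σu^2·w = -4492.
So MᵀM·[m, c]ᵀ = Mᵀw: [[114, 748]; [748, 5490]]·[m, c]ᵀ = [-600, -4492]ᵀ.
Eliminating c: 5490·(row 1) − 748·(row 2) gives 66356·m = 5490·(-600) − 748·(-4492) = 66016, so m = 16504/16589.
Then c = ((-4492) − 748·(16504/16589))/5490 = -15822/16589.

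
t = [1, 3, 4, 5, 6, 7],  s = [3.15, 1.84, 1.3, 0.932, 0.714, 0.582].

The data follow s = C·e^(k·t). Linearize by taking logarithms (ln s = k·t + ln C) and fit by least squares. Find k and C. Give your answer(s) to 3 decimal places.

k = -0.290, C = 4.208

Let Y = ln s. Fitting Y = k·t + ln C by least squares:
XᵀX = [[136.0000, 26.0000]; [26.0000, 6]], rhs = [-2.1362, 1.0710]ᵀ  (here Σt = 26.0000, Σ(t)² = 136.0000, Σln s = 1.0710, Σt·ln s = -2.1362).
Slope k = (n·Σt·ln s − Σt·Σln s)/(n·Σ(t)² − (Σt)²) = (6·-2.1362 − 26.0000·1.0710)/140.0000 = -0.29044; ln C = (Σln s − k·Σt)/n = 1.43707, so C = exp(1.43707) = 4.20836.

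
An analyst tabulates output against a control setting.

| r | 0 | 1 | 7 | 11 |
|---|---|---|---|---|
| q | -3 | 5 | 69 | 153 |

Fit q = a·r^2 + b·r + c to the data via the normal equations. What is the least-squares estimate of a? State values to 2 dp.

With design matrix A, AᵀA = [[17043, 1675, 171]; [1675, 171, 19]; [171, 19, 4]] and Aᵀq = [21899, 2171, 224]ᵀ.
Solving the 3×3 system (Gaussian elimination) gives a = 1177/1223, b = 71243/20791, c = -29493/20791.

a = 0.96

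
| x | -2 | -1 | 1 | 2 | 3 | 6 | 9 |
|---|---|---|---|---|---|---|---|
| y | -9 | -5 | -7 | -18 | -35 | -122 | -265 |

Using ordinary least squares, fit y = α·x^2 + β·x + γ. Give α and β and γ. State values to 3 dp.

α = -3.030, β = -1.907, γ = -2.086

Entries of AᵀA: Σx^2·x^2 = 7972, Σx^2·x = 972, Σx^2 = 136, Σx·x = 136, Σx = 18, Σ1 = 7.
And Σx^2·y = -26292, Σx·y = -3242, Σy = -461.
So AᵀA·[α, β, γ]ᵀ = Aᵀy: [[7972, 972, 136]; [972, 136, 18]; [136, 18, 7]]·[α, β, γ]ᵀ = [-26292, -3242, -461]ᵀ.
Inverting the 3×3 Gram matrix, [α, β, γ]ᵀ = [-60257/19887, -12640/6629, -41485/19887]ᵀ.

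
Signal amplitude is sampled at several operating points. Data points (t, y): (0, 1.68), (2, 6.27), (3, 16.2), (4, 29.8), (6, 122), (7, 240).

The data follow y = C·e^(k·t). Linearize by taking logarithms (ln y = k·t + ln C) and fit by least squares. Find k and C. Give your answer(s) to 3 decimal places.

Let Y = ln y. Fitting Y = k·t + ln C by least squares:
Over the data: Σt = 22.0000, Σ(t)² = 114.0000, Σln y = 18.8187, Σt·ln y = 92.7932.
Normal system: [[114.0000, 22.0000]; [22.0000, 6]]·[k, ln C]ᵀ = [92.7932, 18.8187]ᵀ.
Solving (det = 200.0000): k = 0.71373, ln C = 0.51943, so C = exp(0.51943) = 1.68107.

k = 0.714, C = 1.681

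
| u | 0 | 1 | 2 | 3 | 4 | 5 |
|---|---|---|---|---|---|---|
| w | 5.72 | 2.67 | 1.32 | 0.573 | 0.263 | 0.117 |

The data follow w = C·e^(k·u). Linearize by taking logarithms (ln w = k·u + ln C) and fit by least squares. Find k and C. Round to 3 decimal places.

Linearized form: ln w = k·u + ln C. From the 6 transformed points,
Over the data: Σu = 15.0000, Σ(u)² = 55.0000, Σln w = -1.0344, Σu·ln w = -16.2036.
Normal system: [[55.0000, 15.0000]; [15.0000, 6]]·[k, ln C]ᵀ = [-16.2036, -1.0344]ᵀ.
Slope k = (n·Σu·ln w − Σu·Σln w)/(n·Σ(u)² − (Σu)²) = (6·-16.2036 − 15.0000·-1.0344)/105.0000 = -0.77815; ln C = (Σln w − k·Σu)/n = 1.77298, so C = exp(1.77298) = 5.88839.

k = -0.778, C = 5.888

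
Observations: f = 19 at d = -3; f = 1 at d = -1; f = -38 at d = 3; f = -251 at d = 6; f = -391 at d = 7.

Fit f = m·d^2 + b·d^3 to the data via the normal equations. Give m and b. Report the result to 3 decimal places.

Compute the Gram sums: Σd^2·d^2 = 3860, Σd^2·d^3 = 24582, Σd^3·d^3 = 165764.
And Σd^2·f = -28365, Σd^3·f = -189869.
MᵀM·[m, b]ᵀ = Mᵀf becomes [[3860, 24582]; [24582, 165764]]·[m, b]ᵀ = [-28365, -189869]ᵀ.
Δ = 3860·165764 − 24582² = 35574316.
m = ((-28365)·165764 − 24582·(-189869))/35574316 = -17268051/17787158; b = (3860·(-189869) − 24582·(-28365))/35574316 = -17812955/17787158.

m = -0.971, b = -1.001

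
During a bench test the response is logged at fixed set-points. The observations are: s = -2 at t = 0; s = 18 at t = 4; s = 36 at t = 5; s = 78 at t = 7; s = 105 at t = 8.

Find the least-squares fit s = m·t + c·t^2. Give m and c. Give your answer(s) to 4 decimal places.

Compute the Gram sums: Σt·t = 154, Σt·t^2 = 1044, Σt^2·t^2 = 7378.
Moment sums: Σt·s = 1638, Σt^2·s = 11730.
Determinant 154·7378 − 1044² = 46276.
m = (1638·7378 − 1044·11730)/46276 = -40239/11569; c = (154·11730 − 1044·1638)/46276 = 24087/11569.

m = -3.4782, c = 2.0820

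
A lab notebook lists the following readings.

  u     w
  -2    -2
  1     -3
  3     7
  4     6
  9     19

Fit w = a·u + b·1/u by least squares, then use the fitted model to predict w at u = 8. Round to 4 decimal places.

ŵ = 16.7730

With design matrix A, AᵀA = [[111, 5]; [5, 1861/1296]] and Aᵀw = [217, 71/18]ᵀ.
det = 111·(1861/1296) − 5² = 58057/432.
a = (217·(1861/1296) − 5·(71/18))/(58057/432) = 378277/174171; b = (111·(71/18) − 5·217)/(58057/432) = -279576/58057.
At u = 8: ŵ = (378277/174171)·(8) + (-279576/58057)·(1/8) = 2921375/174171.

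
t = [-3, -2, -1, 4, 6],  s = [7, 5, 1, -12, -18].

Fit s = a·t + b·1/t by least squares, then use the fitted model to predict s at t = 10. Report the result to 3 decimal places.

From the data, Σt·t = 66, Σt·1/t = 5, Σ1/t·1/t = 209/144.
And Σt·s = -188, Σ1/t·s = -71/6.
Normal equations: [[66, 5]; [5, 209/144]]·[a, b]ᵀ = [-188, -71/6]ᵀ.
Determinant 66·(209/144) − 5² = 1699/24.
a = ((-188)·(209/144) − 5·(-71/6))/(1699/24) = -15386/5097; b = (66·(-71/6) − 5·(-188))/(1699/24) = 3816/1699.
At t = 10: ŝ = (-15386/5097)·(10) + (3816/1699)·(1/10) = -763576/25485.

ŝ = -29.962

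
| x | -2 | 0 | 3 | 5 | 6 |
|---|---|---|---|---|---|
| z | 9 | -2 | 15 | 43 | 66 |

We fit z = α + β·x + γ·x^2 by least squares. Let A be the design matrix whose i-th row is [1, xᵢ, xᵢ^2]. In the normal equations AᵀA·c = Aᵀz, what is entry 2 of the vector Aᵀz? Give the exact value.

638

Entry 2 ↔ basis x, so (Aᵀz)_{2} = Σᵢ (x)·zᵢ = (-2)·(9) + (0)·(-2) + (3)·(15) + (5)·(43) + (6)·(66) = 638.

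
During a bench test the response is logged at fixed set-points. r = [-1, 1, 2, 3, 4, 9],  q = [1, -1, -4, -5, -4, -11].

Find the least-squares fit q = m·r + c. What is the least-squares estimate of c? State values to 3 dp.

c = -0.483

Normal-equation sums: Σr·r = 112, Σr = 18, Σ1 = 6.
And Σr·q = -140, Σq = -24.
XᵀX·[m, c]ᵀ = Xᵀq becomes [[112, 18]; [18, 6]]·[m, c]ᵀ = [-140, -24]ᵀ.
det = 112·6 − 18² = 348.
m = ((-140)·6 − 18·(-24))/348 = -34/29; c = (112·(-24) − 18·(-140))/348 = -14/29.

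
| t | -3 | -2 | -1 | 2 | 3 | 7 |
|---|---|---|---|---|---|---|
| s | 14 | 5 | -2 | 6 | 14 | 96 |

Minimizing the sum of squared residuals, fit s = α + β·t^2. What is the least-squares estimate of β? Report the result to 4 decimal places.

Sums needed: Σ1 = 6, Σt^2 = 76, Σt^2·t^2 = 2596.
And Σs = 133, Σt^2·s = 4998.
det = 6·2596 − 76² = 9800.
α = (133·2596 − 76·4998)/9800 = -247/70; β = (6·4998 − 76·133)/9800 = 71/35.

β = 2.0286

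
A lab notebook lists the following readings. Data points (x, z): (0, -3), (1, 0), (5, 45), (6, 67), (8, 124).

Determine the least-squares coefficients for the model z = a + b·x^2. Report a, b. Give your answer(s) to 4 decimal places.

a = -3.0536, b = 1.9704

Normal-equation sums: Σ1 = 5, Σx^2 = 126, Σx^2·x^2 = 6018.
Moment sums: Σz = 233, Σx^2·z = 11473.
Δ = 5·6018 − 126² = 14214.
a = (233·6018 − 126·11473)/14214 = -7234/2369; b = (5·11473 − 126·233)/14214 = 28007/14214.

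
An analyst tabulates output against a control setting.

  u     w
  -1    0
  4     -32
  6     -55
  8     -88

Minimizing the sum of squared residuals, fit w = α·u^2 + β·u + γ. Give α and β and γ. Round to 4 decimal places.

Normal-equation sums: Σu^2·u^2 = 5649, Σu^2·u = 791, Σu^2 = 117, Σu·u = 117, Σu = 17, Σ1 = 4.
Right-hand side: Σu^2·w = -8124, Σu·w = -1162, Σw = -175.
Solving the 3×3 system (Gaussian elimination) gives α = -5812/6679, β = -24273/6679, γ = -19045/6679.

α = -0.8702, β = -3.6342, γ = -2.8515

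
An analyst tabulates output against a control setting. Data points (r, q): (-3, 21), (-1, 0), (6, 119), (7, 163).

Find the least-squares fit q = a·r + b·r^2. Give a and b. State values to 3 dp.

a = 2.021, b = 3.013

Setting ∂/∂a … = 0 gives: 95·a + 531·b = 1792;  531·a + 3779·b = 12460.
det = 95·3779 − 531² = 77044.
a = (1792·3779 − 531·12460)/77044 = 38927/19261; b = (95·12460 − 531·1792)/77044 = 58037/19261.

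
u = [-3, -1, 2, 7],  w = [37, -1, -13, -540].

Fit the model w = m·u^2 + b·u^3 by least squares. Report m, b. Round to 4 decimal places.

Normal-equation sums: Σu^2·u^2 = 2499, Σu^2·u^3 = 16595, Σu^3·u^3 = 118443.
For Xᵀw: Σu^2·w = -26180, Σu^3·w = -186322.
Normal equations: [[2499, 16595]; [16595, 118443]]·[m, b]ᵀ = [-26180, -186322]ᵀ.
Δ = 2499·118443 − 16595² = 20595032.
m = ((-26180)·118443 − 16595·(-186322))/20595032 = -4412075/10297516; b = (2499·(-186322) − 16595·(-26180))/20595032 = -15580789/10297516.

m = -0.4285, b = -1.5131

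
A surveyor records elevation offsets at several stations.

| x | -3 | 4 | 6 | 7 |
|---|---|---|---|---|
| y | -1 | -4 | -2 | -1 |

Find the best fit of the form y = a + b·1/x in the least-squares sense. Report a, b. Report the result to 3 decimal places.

Sums needed: Σ1 = 4, Σ1/x = 19/84, Σ1/x·1/x = 1565/7056.
Moment sums: Σy = -8, Σ1/x·y = -8/7.
AᵀA·[a, b]ᵀ = Aᵀy becomes [[4, 19/84]; [19/84, 1565/7056]]·[a, b]ᵀ = [-8, -8/7]ᵀ.
Determinant 4·(1565/7056) − (19/84)² = 5899/7056.
a = ((-8)·(1565/7056) − (19/84)·(-8/7))/(5899/7056) = -10696/5899; b = (4·(-8/7) − (19/84)·(-8))/(5899/7056) = -19488/5899.

a = -1.813, b = -3.304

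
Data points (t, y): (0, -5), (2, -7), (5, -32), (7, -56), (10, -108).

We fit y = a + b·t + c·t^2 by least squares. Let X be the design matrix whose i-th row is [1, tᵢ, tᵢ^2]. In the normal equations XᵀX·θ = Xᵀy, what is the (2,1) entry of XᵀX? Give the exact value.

24

Row 2 ↔ basis t, column 1 ↔ basis 1, so (XᵀX)_{2,1} = Σᵢ t = (0)·(1) + (2)·(1) + (5)·(1) + (7)·(1) + (10)·(1) = 24.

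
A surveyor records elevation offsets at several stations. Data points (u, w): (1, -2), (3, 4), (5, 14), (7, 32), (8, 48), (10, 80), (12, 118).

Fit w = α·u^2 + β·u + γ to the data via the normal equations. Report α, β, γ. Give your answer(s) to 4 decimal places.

With design matrix A, AᵀA = [[37940, 3736, 392]; [3736, 392, 46]; [392, 46, 7]] and Aᵀw = [30016, 2904, 294]ᵀ.
Row-reducing yields α = 5518/5547, β = -11249/5547, γ = -704/1849.

α = 0.9948, β = -2.0279, γ = -0.3807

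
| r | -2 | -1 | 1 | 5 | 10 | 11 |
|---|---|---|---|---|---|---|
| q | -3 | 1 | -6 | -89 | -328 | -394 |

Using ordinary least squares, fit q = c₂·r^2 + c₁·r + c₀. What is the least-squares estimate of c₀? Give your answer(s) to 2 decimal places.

The normal system MᵀM·[c₂, c₁, c₀]ᵀ = Mᵀq is [[25284, 2448, 252]; [2448, 252, 24]; [252, 24, 6]]·[c₂, c₁, c₀]ᵀ = [-82716, -8060, -819]ᵀ.
Row-reducing yields c₂ = -9009/3050, c₁ = -3112/915, c₀ = 10639/9150.

c₀ = 1.16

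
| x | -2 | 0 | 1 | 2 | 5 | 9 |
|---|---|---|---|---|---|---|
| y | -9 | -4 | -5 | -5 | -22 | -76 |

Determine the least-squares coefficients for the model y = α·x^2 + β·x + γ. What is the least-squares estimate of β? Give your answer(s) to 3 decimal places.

β = 1.117

The normal system AᵀA·[α, β, γ]ᵀ = Aᵀy is [[7219, 855, 115]; [855, 115, 15]; [115, 15, 6]]·[α, β, γ]ᵀ = [-6767, -791, -121]ᵀ.
Solving the 3×3 system (Gaussian elimination) gives α = -20245/19978, β = 111599/99890, γ = -35330/9989.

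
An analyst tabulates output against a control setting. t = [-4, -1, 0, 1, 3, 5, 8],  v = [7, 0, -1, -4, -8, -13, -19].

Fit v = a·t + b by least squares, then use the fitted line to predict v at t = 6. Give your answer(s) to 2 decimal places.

With design matrix A, AᵀA = [[116, 12]; [12, 7]] and Aᵀv = [-273, -38]ᵀ.
Eliminating b: 7·(row 1) − 12·(row 2) gives 668·a = 7·(-273) − 12·(-38) = -1455, so a = -1455/668.
Then b = ((-38) − 12·(-1455/668))/7 = -283/167.
At t = 6: v̂ = (-1455/668)·(6) + (-283/167)·(1) = -4931/334.

v̂ = -14.76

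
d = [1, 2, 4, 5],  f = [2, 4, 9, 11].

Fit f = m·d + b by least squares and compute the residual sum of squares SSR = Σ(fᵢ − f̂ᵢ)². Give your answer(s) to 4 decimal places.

SSR = 0.1000

From the data, Σd·d = 46, Σd = 12, Σ1 = 4.
For Xᵀf: Σd·f = 101, Σf = 26.
XᵀX·[m, b]ᵀ = Xᵀf becomes [[46, 12]; [12, 4]]·[m, b]ᵀ = [101, 26]ᵀ.
Determinant 46·4 − 12² = 40.
m = (101·4 − 12·26)/40 = 23/10; b = (46·26 − 12·101)/40 = -2/5.
Residuals: 1/10, -1/5, 1/5, -1/10; SSR = 1/10.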